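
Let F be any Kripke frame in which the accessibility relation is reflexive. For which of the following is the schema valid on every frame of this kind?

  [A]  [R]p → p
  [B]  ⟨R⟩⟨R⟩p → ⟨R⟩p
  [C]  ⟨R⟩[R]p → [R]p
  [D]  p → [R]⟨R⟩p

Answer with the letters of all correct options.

A

A reflexive relation is serial.
(A) axiom T: valid iff R is reflexive. Every such R is reflexive — valid.
(B) the dual of axiom 4: valid iff R is transitive. Such an R need not be transitive — not valid.
(C) ⟨R⟩[R]p → [R]p (the dual of axiom 5) characterises the euclidean frames. Such an R need not be euclidean — not valid.
(D) p → [R]⟨R⟩p is axiom B; it is valid on a frame exactly when R is symmetric. Such an R need not be symmetric, so not valid.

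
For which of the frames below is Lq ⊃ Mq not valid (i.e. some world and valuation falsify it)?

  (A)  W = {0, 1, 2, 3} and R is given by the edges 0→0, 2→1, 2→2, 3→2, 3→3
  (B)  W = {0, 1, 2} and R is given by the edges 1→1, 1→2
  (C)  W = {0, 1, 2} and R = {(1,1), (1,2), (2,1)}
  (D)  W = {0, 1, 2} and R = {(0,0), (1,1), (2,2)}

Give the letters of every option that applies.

A, B, C

The schema Lq ⊃ Mq is axiom D; it is valid on a frame iff R is serial.
(A) R is not serial (1 has no R-successor), so the schema fails here.
(B) R is not serial (0 has no R-successor), so the schema fails here.
(C) R is not serial (0 has no R-successor), so the schema fails here.
(D) R is serial (every world has an R-successor), so the schema is valid here.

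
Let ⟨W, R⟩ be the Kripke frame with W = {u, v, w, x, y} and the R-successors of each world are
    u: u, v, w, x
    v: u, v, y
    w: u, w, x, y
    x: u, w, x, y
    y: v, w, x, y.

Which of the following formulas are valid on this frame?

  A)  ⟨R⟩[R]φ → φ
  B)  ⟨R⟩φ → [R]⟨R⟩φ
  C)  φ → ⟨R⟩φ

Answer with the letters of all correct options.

R is reflexive: each world relates to itself.
R is symmetric: every R-edge is matched by its reverse.
R is not euclidean: u R v and u R w but not v R w.
(A) ⟨R⟩[R]φ → φ is the dual of axiom B, which corresponds to symmetry. R is symmetric — valid.
(B) ⟨R⟩φ → [R]⟨R⟩φ is axiom 5; it is valid on a frame exactly when R is euclidean. R is not euclidean, so not valid.
(C) φ → ⟨R⟩φ (the dual of axiom T) characterises the reflexive frames. R is reflexive — valid.

A, C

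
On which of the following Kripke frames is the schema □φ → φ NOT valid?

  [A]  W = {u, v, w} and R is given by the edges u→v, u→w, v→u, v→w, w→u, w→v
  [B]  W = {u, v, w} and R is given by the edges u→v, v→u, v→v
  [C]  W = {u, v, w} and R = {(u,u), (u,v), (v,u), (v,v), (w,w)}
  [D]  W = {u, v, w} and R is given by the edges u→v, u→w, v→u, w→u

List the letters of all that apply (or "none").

The schema □φ → φ is axiom T; it is valid on a frame iff R is reflexive.
(A) R is not reflexive (not u R u), so the schema fails here.
(B) R is not reflexive (not u R u), so the schema fails here.
(C) R is reflexive (each world relates to itself), so the schema is valid here.
(D) R is not reflexive (not u R u), so the schema fails here.

A, B, D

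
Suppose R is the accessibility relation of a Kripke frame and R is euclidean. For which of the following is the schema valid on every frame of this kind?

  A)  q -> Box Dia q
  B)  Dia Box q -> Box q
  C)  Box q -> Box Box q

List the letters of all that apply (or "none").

(A) q -> Box Dia q is axiom B, which corresponds to symmetry. Such an R need not be symmetric — not valid.
(B) Dia Box q -> Box q is the dual of axiom 5; it is valid on a frame exactly when R is euclidean. Every such R is euclidean, so valid.
(C) Box q -> Box Box q is axiom 4, which corresponds to transitivity. Such an R need not be transitive — not valid.

B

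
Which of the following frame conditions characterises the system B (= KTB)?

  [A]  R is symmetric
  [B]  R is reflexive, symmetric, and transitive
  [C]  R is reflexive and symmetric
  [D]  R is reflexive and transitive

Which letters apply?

(A) this class determines KB, not B (= KTB).
(B) this class determines S5, not B (= KTB).
(C) B (= KTB) is sound and complete for exactly this class.
(D) this class determines S4, not B (= KTB).

C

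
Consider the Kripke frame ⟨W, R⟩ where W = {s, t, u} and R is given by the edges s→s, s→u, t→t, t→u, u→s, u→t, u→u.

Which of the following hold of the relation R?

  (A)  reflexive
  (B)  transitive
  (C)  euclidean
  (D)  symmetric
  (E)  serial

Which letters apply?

A, D, E

(A) reflexive: each world relates to itself.
(B) not transitive: s R u and u R t but not s R t.
(C) not euclidean: u R s and u R t but not s R t.
(D) symmetric: every R-edge is matched by its reverse.
(E) serial: every world has an R-successor.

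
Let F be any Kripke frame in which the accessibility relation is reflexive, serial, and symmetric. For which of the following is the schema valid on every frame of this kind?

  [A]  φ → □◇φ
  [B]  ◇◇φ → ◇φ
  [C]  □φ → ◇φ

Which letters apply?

(A) φ → □◇φ (axiom B) characterises the symmetric frames. Every such R is symmetric — valid.
(B) the dual of axiom 4: valid iff R is transitive. Such an R need not be transitive — not valid.
(C) □φ → ◇φ (axiom D) characterises the serial frames. Every such R is serial — valid.

A, C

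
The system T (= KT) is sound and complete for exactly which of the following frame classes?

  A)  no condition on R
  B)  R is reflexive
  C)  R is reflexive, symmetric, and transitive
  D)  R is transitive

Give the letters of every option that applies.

(A) this class determines K, not T (= KT).
(B) T (= KT) is sound and complete for exactly this class.
(C) this class determines S5, not T (= KT).
(D) this class determines K4, not T (= KT).

B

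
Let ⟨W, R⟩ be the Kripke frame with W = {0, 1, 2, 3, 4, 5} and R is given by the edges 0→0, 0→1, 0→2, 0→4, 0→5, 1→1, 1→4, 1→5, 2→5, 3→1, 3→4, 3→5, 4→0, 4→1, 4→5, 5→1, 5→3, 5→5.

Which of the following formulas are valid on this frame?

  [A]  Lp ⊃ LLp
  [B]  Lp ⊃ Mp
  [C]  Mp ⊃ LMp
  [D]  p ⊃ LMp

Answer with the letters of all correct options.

B

R is not symmetric: 0 R 1 but not 1 R 0.
R is not transitive: 0 R 5 and 5 R 3 but not 0 R 3.
R is not euclidean: 0 R 1 and 0 R 0 but not 1 R 0.
R is serial: every world has an R-successor.
(A) Lp ⊃ LLp is axiom 4; it is valid on a frame exactly when R is transitive. R is not transitive, so not valid.
(B) Lp ⊃ Mp is axiom D; it is valid on a frame exactly when R is serial. R is serial, so valid.
(C) axiom 5: valid iff R is euclidean. R is not euclidean — not valid.
(D) p ⊃ LMp is axiom B; it is valid on a frame exactly when R is symmetric. R is not symmetric, so not valid.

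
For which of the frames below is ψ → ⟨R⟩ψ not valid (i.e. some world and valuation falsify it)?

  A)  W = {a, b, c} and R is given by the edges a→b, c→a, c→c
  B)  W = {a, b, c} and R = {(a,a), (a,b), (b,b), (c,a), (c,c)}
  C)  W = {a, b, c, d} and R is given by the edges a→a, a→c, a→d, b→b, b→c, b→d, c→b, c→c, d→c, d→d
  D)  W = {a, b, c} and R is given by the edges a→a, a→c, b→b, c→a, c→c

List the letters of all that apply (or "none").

A

The schema ψ → ⟨R⟩ψ is the dual of axiom T; it is valid on a frame iff R is reflexive.
(A) R is not reflexive (not a R a), so the schema fails here.
(B) R is reflexive (each world relates to itself), so the schema is valid here.
(C) R is reflexive (each world relates to itself), so the schema is valid here.
(D) R is reflexive (each world relates to itself), so the schema is valid here.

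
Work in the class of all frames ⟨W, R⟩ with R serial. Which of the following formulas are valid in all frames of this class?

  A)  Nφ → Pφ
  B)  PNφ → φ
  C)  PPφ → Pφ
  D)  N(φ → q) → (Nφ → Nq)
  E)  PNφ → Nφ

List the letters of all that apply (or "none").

(A) Nφ → Pφ is axiom D, which corresponds to seriality. Every such R is serial — valid.
(B) the dual of axiom B: valid iff R is symmetric. Such an R need not be symmetric — not valid.
(C) PPφ → Pφ is the dual of axiom 4, which corresponds to transitivity. Such an R need not be transitive — not valid.
(D) this is just K, valid on every normal frame.
(E) PNφ → Nφ is the dual of axiom 5; it is valid on a frame exactly when R is euclidean. Such an R need not be euclidean, so not valid.

A, D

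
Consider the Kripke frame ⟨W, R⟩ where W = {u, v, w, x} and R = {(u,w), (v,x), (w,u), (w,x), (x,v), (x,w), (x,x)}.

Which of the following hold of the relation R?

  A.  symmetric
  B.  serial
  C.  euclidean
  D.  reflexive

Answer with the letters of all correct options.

A, B

(A) symmetric: every R-edge is matched by its reverse.
(B) serial: every world has an R-successor.
(C) not euclidean: w R u and w R x but not u R x.
(D) not reflexive: not u R u.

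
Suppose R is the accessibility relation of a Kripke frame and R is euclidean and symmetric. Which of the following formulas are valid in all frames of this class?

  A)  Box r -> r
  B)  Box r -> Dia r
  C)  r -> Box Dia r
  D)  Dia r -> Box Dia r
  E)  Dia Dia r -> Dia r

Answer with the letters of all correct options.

C, D, E

A symmetric euclidean relation is transitive (uRv and vRw give vRu by symmetry, then uRw by the euclidean condition, applied at v).
(A) Box r -> r is axiom T; it is valid on a frame exactly when R is reflexive. Such an R need not be reflexive, so not valid.
(B) Box r -> Dia r is axiom D, which corresponds to seriality. Such an R need not be serial — not valid.
(C) axiom B: valid iff R is symmetric. Every such R is symmetric — valid.
(D) axiom 5: valid iff R is euclidean. Every such R is euclidean — valid.
(E) Dia Dia r -> Dia r is the dual of axiom 4, which corresponds to transitivity. Every such R is transitive — valid.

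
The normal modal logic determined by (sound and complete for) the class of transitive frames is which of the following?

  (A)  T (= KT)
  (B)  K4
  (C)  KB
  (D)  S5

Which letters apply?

(A) T (= KT) is determined by the class of reflexive frames.
(B) K4 is determined by exactly this class.
(C) KB is determined by the class of symmetric frames.
(D) S5 is determined by the class of reflexive, symmetric, and transitive frames.

B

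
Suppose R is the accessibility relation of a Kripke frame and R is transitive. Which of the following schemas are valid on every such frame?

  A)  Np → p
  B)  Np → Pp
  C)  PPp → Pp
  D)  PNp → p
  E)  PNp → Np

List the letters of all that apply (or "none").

C

(A) axiom T: valid iff R is reflexive. Such an R need not be reflexive — not valid.
(B) Np → Pp is axiom D; it is valid on a frame exactly when R is serial. Such an R need not be serial, so not valid.
(C) PPp → Pp is the dual of axiom 4, which corresponds to transitivity. Every such R is transitive — valid.
(D) PNp → p is the dual of axiom B; it is valid on a frame exactly when R is symmetric. Such an R need not be symmetric, so not valid.
(E) PNp → Np (the dual of axiom 5) characterises the euclidean frames. Such an R need not be euclidean — not valid.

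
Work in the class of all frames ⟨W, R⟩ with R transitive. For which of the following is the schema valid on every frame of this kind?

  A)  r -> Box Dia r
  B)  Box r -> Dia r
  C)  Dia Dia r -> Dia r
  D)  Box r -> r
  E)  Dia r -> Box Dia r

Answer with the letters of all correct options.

C

(A) axiom B: valid iff R is symmetric. Such an R need not be symmetric — not valid.
(B) Box r -> Dia r is axiom D; it is valid on a frame exactly when R is serial. Such an R need not be serial, so not valid.
(C) Dia Dia r -> Dia r (the dual of axiom 4) characterises the transitive frames. Every such R is transitive — valid.
(D) Box r -> r (axiom T) characterises the reflexive frames. Such an R need not be reflexive — not valid.
(E) Dia r -> Box Dia r (axiom 5) characterises the euclidean frames. Such an R need not be euclidean — not valid.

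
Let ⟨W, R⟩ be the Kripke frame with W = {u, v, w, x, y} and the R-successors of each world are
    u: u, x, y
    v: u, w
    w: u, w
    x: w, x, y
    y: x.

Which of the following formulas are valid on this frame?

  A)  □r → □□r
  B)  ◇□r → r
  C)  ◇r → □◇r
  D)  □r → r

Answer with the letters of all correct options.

none

R is not reflexive: not v R v.
R is not symmetric: u R x but not x R u.
R is not transitive: u R x and x R w but not u R w.
R is not euclidean: u R x and u R u but not x R u.
(A) □r → □□r is axiom 4, which corresponds to transitivity. R is not transitive — not valid.
(B) ◇□r → r is the dual of axiom B; it is valid on a frame exactly when R is symmetric. R is not symmetric, so not valid.
(C) ◇r → □◇r is axiom 5, which corresponds to the euclidean property. R is not euclidean — not valid.
(D) □r → r is axiom T; it is valid on a frame exactly when R is reflexive. R is not reflexive, so not valid.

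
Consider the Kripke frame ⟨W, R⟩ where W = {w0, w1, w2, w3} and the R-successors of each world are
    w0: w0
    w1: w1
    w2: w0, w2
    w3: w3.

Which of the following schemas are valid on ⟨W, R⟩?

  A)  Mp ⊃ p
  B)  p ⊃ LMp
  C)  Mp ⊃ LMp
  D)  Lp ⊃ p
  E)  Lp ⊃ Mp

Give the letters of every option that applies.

R is reflexive: each world relates to itself.
R is not symmetric: w2 R w0 but not w0 R w2.
R is not euclidean: w2 R w0 and w2 R w2 but not w0 R w2.
R is serial: every world has an R-successor.
R is not a subset of the identity: w2 R w0 with w2 ≠ w0.
(A) Mp ⊃ p (the converse of T) corresponds to R being a subset of the identity. Here R ⊄ identity, so not valid.
(B) p ⊃ LMp is axiom B, which corresponds to symmetry. R is not symmetric — not valid.
(C) Mp ⊃ LMp is axiom 5; it is valid on a frame exactly when R is euclidean. R is not euclidean, so not valid.
(D) Lp ⊃ p (axiom T) characterises the reflexive frames. R is reflexive — valid.
(E) Lp ⊃ Mp is axiom D, which corresponds to seriality. R is serial — valid.

D, E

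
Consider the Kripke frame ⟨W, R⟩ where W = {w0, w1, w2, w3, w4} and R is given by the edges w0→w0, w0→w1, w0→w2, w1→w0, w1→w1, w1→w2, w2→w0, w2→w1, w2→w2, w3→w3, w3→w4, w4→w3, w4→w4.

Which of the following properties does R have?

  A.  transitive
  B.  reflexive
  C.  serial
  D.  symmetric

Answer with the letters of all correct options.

A, B, C, D

(A) transitive: R is closed under composition.
(B) reflexive: each world relates to itself.
(C) serial: every world has an R-successor.
(D) symmetric: every R-edge is matched by its reverse.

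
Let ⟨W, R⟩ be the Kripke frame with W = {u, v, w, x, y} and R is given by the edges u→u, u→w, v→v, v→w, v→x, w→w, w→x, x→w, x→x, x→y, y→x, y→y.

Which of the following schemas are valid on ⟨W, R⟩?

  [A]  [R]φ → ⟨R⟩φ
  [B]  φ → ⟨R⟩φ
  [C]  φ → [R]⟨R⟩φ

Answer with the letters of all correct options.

R is reflexive: each world relates to itself.
R is not symmetric: u R w but not w R u.
R is serial: every world has an R-successor.
(A) [R]φ → ⟨R⟩φ (axiom D) characterises the serial frames. R is serial — valid.
(B) φ → ⟨R⟩φ (the dual of axiom T) characterises the reflexive frames. R is reflexive — valid.
(C) φ → [R]⟨R⟩φ (axiom B) characterises the symmetric frames. R is not symmetric — not valid.

A, B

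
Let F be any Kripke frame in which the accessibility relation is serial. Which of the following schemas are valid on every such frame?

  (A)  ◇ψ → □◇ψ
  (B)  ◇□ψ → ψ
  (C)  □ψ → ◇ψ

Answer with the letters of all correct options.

C

(A) ◇ψ → □◇ψ is axiom 5, which corresponds to the euclidean property. Such an R need not be euclidean — not valid.
(B) the dual of axiom B: valid iff R is symmetric. Such an R need not be symmetric — not valid.
(C) □ψ → ◇ψ is axiom D; it is valid on a frame exactly when R is serial. Every such R is serial, so valid.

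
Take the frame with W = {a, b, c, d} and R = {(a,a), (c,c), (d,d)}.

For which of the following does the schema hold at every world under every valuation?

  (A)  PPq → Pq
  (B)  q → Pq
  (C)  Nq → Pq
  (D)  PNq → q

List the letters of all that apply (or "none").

A, D

R is not reflexive: not b R b.
R is symmetric: every R-edge is matched by its reverse.
R is transitive: R is closed under composition.
R is not serial: b has no R-successor.
(A) PPq → Pq (the dual of axiom 4) characterises the transitive frames. R is transitive — valid.
(B) q → Pq is the dual of axiom T, which corresponds to reflexivity. R is not reflexive — not valid.
(C) Nq → Pq is axiom D, which corresponds to seriality. R is not serial — not valid.
(D) PNq → q is the dual of axiom B, which corresponds to symmetry. R is symmetric — valid.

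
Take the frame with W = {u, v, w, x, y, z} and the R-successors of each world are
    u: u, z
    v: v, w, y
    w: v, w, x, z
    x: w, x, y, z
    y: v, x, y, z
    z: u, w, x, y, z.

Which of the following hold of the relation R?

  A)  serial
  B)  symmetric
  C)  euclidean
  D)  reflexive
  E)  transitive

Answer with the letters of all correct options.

A, B, D

(A) serial: every world has an R-successor.
(B) symmetric: every R-edge is matched by its reverse.
(C) not euclidean: v R w and v R y but not w R y.
(D) reflexive: each world relates to itself.
(E) not transitive: u R z and z R w but not u R w.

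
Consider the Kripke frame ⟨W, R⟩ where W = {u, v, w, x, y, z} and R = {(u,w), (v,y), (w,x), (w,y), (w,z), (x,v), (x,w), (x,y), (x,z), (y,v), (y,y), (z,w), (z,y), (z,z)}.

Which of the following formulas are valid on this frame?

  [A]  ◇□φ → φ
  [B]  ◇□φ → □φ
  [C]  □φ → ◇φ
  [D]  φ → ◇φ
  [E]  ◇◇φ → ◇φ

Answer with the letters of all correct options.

R is not reflexive: not u R u.
R is not symmetric: u R w but not w R u.
R is not transitive: u R w and w R x but not u R x.
R is not euclidean: w R y and w R x but not y R x.
R is serial: every world has an R-successor.
(A) ◇□φ → φ is the dual of axiom B, which corresponds to symmetry. R is not symmetric — not valid.
(B) ◇□φ → □φ is the dual of axiom 5; it is valid on a frame exactly when R is euclidean. R is not euclidean, so not valid.
(C) □φ → ◇φ is axiom D, which corresponds to seriality. R is serial — valid.
(D) φ → ◇φ is the dual of axiom T, which corresponds to reflexivity. R is not reflexive — not valid.
(E) ◇◇φ → ◇φ is the dual of axiom 4, which corresponds to transitivity. R is not transitive — not valid.

C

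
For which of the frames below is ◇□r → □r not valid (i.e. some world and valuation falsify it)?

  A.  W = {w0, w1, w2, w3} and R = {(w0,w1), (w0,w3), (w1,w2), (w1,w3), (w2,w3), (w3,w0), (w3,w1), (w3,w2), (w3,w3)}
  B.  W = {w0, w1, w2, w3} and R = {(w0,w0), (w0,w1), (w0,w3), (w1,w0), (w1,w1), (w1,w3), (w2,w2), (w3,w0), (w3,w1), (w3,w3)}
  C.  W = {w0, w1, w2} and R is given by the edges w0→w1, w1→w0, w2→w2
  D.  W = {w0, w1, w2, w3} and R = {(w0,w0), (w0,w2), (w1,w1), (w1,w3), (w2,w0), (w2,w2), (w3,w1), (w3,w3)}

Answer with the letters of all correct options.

A, C

The schema ◇□r → □r is the dual of axiom 5; it is valid on a frame iff R is euclidean.
(A) R is not euclidean (w3 R w0 and w3 R w2 but not w0 R w2), so the schema fails here.
(B) R is euclidean (any two R-successors of the same world are R-related), so the schema is valid here.
(C) R is not euclidean (w0 R w1 and w0 R w1 but not w1 R w1), so the schema fails here.
(D) R is euclidean (any two R-successors of the same world are R-related), so the schema is valid here.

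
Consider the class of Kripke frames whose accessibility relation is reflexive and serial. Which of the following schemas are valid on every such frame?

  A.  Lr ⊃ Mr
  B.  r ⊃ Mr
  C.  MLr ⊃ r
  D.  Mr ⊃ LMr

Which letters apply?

A, B

(A) Lr ⊃ Mr is axiom D; it is valid on a frame exactly when R is serial. Every such R is serial, so valid.
(B) r ⊃ Mr (the dual of axiom T) characterises the reflexive frames. Every such R is reflexive — valid.
(C) MLr ⊃ r (the dual of axiom B) characterises the symmetric frames. Such an R need not be symmetric — not valid.
(D) Mr ⊃ LMr is axiom 5, which corresponds to the euclidean property. Such an R need not be euclidean — not valid.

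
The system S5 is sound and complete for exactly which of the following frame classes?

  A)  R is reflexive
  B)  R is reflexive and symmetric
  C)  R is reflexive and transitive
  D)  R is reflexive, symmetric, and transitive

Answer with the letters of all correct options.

D

(A) this class determines T (= KT), not S5.
(B) this class determines B (= KTB), not S5.
(C) this class determines S4, not S5.
(D) S5 is sound and complete for exactly this class.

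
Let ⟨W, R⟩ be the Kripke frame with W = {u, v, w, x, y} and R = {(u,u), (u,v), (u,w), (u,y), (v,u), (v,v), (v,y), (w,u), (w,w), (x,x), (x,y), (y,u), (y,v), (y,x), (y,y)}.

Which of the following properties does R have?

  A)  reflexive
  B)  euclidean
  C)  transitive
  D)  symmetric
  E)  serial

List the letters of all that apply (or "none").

(A) reflexive: each world relates to itself.
(B) not euclidean: u R v and u R w but not v R w.
(C) not transitive: u R y and y R x but not u R x.
(D) symmetric: every R-edge is matched by its reverse.
(E) serial: every world has an R-successor.

A, D, E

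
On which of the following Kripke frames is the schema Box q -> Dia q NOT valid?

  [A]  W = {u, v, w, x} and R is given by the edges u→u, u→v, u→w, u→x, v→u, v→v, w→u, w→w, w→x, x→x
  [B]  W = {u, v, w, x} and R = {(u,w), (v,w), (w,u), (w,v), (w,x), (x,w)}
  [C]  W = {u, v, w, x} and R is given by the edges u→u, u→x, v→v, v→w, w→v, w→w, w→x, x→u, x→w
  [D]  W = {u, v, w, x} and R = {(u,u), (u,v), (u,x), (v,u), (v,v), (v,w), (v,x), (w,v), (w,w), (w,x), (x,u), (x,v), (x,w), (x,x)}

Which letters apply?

none

The schema Box q -> Dia q is axiom D; it is valid on a frame iff R is serial.
(A) R is serial (every world has an R-successor), so the schema is valid here.
(B) R is serial (every world has an R-successor), so the schema is valid here.
(C) R is serial (every world has an R-successor), so the schema is valid here.
(D) R is serial (every world has an R-successor), so the schema is valid here.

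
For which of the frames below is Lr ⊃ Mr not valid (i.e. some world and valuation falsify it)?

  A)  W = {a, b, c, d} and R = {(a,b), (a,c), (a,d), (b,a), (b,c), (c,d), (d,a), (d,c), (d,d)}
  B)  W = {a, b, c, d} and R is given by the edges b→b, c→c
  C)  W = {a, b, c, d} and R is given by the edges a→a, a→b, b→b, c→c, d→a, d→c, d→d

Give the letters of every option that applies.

The schema Lr ⊃ Mr is axiom D; it is valid on a frame iff R is serial.
(A) R is serial (every world has an R-successor), so the schema is valid here.
(B) R is not serial (a has no R-successor), so the schema fails here.
(C) R is serial (every world has an R-successor), so the schema is valid here.

B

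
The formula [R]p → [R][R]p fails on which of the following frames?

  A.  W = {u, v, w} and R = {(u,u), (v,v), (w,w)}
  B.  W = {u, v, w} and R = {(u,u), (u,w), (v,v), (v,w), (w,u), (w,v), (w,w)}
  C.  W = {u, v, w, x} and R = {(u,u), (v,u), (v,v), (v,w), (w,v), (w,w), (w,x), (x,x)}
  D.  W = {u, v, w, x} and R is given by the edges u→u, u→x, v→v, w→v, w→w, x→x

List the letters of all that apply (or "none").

The schema [R]p → [R][R]p is axiom 4; it is valid on a frame iff R is transitive.
(A) R is transitive (R is closed under composition), so the schema is valid here.
(B) R is not transitive (u R w and w R v but not u R v), so the schema fails here.
(C) R is not transitive (v R w and w R x but not v R x), so the schema fails here.
(D) R is transitive (R is closed under composition), so the schema is valid here.

B, C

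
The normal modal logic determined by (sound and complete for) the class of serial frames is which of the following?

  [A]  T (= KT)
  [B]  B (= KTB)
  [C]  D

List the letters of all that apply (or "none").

(A) T (= KT) is determined by the class of reflexive frames.
(B) B (= KTB) is determined by the class of reflexive and symmetric frames.
(C) D is determined by exactly this class.

C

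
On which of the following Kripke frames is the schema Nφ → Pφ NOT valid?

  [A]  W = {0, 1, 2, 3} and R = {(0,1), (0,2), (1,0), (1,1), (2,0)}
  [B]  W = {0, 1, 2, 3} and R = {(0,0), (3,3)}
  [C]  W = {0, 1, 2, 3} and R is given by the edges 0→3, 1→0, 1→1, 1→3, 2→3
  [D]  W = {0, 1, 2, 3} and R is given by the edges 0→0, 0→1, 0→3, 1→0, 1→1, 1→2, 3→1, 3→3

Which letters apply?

The schema Nφ → Pφ is axiom D; it is valid on a frame iff R is serial.
(A) R is not serial (3 has no R-successor), so the schema fails here.
(B) R is not serial (1 has no R-successor), so the schema fails here.
(C) R is not serial (3 has no R-successor), so the schema fails here.
(D) R is not serial (2 has no R-successor), so the schema fails here.

A, B, C, D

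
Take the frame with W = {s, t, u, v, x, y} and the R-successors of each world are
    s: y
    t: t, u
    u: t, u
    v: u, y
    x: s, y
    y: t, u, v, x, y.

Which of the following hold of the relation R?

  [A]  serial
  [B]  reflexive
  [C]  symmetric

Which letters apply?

(A) serial: every world has an R-successor.
(B) not reflexive: not s R s.
(C) not symmetric: s R y but not y R s.

A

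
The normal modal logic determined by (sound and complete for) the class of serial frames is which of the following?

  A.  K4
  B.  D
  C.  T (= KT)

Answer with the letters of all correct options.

(A) K4 is determined by the class of transitive frames.
(B) D is determined by exactly this class.
(C) T (= KT) is determined by the class of reflexive frames.

B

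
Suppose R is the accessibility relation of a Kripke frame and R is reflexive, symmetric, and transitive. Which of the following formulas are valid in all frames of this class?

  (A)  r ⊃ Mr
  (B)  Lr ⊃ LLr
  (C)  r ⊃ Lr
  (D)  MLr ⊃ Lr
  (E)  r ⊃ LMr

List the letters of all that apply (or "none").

A, B, D, E

A relation that is reflexive, symmetric, and transitive is also euclidean and serial.
(A) r ⊃ Mr (the dual of axiom T) characterises the reflexive frames. Every such R is reflexive — valid.
(B) Lr ⊃ LLr is axiom 4; it is valid on a frame exactly when R is transitive. Every such R is transitive, so valid.
(C) r ⊃ Lr is equivalent to ◇p→p; it holds exactly when R ⊆ identity. Such an R need not be a subset of the identity — not valid.
(D) MLr ⊃ Lr is the dual of axiom 5, which corresponds to the euclidean property. Every such R is euclidean — valid.
(E) r ⊃ LMr is axiom B, which corresponds to symmetry. Every such R is symmetric — valid.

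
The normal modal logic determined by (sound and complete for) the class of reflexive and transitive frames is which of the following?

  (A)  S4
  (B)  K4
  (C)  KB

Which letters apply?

A

(A) S4 is determined by exactly this class.
(B) K4 is determined by the class of transitive frames.
(C) KB is determined by the class of symmetric frames.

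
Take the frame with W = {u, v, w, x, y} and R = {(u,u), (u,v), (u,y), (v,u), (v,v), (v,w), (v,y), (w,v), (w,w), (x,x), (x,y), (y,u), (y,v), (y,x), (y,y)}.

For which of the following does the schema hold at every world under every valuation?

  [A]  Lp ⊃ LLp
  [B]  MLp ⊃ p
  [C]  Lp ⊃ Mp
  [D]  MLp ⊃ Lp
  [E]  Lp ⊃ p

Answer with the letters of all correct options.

R is reflexive: each world relates to itself.
R is symmetric: every R-edge is matched by its reverse.
R is not transitive: u R v and v R w but not u R w.
R is not euclidean: v R u and v R w but not u R w.
R is serial: every world has an R-successor.
(A) Lp ⊃ LLp is axiom 4; it is valid on a frame exactly when R is transitive. R is not transitive, so not valid.
(B) MLp ⊃ p is the dual of axiom B; it is valid on a frame exactly when R is symmetric. R is symmetric, so valid.
(C) Lp ⊃ Mp is axiom D; it is valid on a frame exactly when R is serial. R is serial, so valid.
(D) MLp ⊃ Lp is the dual of axiom 5; it is valid on a frame exactly when R is euclidean. R is not euclidean, so not valid.
(E) Lp ⊃ p is axiom T, which corresponds to reflexivity. R is reflexive — valid.

B, C, E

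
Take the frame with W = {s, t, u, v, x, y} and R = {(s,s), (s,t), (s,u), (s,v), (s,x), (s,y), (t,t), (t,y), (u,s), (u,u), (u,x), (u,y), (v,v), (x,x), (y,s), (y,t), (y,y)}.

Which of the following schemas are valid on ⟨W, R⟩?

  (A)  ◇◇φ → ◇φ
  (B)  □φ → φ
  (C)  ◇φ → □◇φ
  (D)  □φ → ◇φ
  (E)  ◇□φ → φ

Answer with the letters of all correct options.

R is reflexive: each world relates to itself.
R is not symmetric: s R t but not t R s.
R is not transitive: t R y and y R s but not t R s.
R is not euclidean: s R t and s R s but not t R s.
R is serial: every world has an R-successor.
(A) the dual of axiom 4: valid iff R is transitive. R is not transitive — not valid.
(B) axiom T: valid iff R is reflexive. R is reflexive — valid.
(C) ◇φ → □◇φ is axiom 5; it is valid on a frame exactly when R is euclidean. R is not euclidean, so not valid.
(D) axiom D: valid iff R is serial. R is serial — valid.
(E) the dual of axiom B: valid iff R is symmetric. R is not symmetric — not valid.

B, D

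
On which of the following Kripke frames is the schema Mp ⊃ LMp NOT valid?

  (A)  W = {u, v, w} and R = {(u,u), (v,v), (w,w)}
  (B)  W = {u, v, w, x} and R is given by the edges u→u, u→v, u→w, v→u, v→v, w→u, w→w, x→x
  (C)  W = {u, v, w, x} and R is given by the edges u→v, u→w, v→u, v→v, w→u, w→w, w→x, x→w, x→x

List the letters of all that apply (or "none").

B, C

The schema Mp ⊃ LMp is axiom 5; it is valid on a frame iff R is euclidean.
(A) R is euclidean (any two R-successors of the same world are R-related), so the schema is valid here.
(B) R is not euclidean (u R v and u R w but not v R w), so the schema fails here.
(C) R is not euclidean (u R v and u R w but not v R w), so the schema fails here.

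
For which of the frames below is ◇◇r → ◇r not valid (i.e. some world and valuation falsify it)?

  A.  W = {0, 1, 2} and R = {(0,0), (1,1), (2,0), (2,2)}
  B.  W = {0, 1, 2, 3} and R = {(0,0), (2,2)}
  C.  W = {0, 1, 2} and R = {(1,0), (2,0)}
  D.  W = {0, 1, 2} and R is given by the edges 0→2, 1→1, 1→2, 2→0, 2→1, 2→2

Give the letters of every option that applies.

D

The schema ◇◇r → ◇r is the dual of axiom 4; it is valid on a frame iff R is transitive.
(A) R is transitive (R is closed under composition), so the schema is valid here.
(B) R is transitive (R is closed under composition), so the schema is valid here.
(C) R is transitive (R is closed under composition), so the schema is valid here.
(D) R is not transitive (0 R 2 and 2 R 0 but not 0 R 0), so the schema fails here.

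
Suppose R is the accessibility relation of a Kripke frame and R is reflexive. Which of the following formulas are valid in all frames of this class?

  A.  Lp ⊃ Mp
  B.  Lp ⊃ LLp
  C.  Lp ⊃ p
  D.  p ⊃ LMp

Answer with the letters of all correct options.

A, C

A reflexive relation is serial.
(A) axiom D: valid iff R is serial. Every such R is serial — valid.
(B) Lp ⊃ LLp is axiom 4, which corresponds to transitivity. Such an R need not be transitive — not valid.
(C) axiom T: valid iff R is reflexive. Every such R is reflexive — valid.
(D) p ⊃ LMp is axiom B; it is valid on a frame exactly when R is symmetric. Such an R need not be symmetric, so not valid.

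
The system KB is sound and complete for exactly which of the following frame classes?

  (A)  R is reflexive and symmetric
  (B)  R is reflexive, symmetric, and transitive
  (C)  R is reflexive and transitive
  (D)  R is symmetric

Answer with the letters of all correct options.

(A) this class determines B (= KTB), not KB.
(B) this class determines S5, not KB.
(C) this class determines S4, not KB.
(D) KB is sound and complete for exactly this class.

D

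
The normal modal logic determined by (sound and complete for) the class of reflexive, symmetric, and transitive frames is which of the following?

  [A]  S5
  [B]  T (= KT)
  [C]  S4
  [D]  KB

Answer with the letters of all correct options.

(A) S5 is determined by exactly this class.
(B) T (= KT) is determined by the class of reflexive frames.
(C) S4 is determined by the class of reflexive and transitive frames.
(D) KB is determined by the class of symmetric frames.

A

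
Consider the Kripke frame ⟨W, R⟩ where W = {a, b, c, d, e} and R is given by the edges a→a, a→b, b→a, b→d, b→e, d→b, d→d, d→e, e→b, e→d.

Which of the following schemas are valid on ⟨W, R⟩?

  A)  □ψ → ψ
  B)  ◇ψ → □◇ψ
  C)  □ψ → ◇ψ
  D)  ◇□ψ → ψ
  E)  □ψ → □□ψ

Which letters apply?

R is not reflexive: not b R b.
R is symmetric: every R-edge is matched by its reverse.
R is not transitive: a R b and b R d but not a R d.
R is not euclidean: b R a and b R d but not a R d.
R is not serial: c has no R-successor.
(A) □ψ → ψ is axiom T, which corresponds to reflexivity. R is not reflexive — not valid.
(B) ◇ψ → □◇ψ is axiom 5; it is valid on a frame exactly when R is euclidean. R is not euclidean, so not valid.
(C) □ψ → ◇ψ (axiom D) characterises the serial frames. R is not serial — not valid.
(D) ◇□ψ → ψ is the dual of axiom B, which corresponds to symmetry. R is symmetric — valid.
(E) □ψ → □□ψ is axiom 4, which corresponds to transitivity. R is not transitive — not valid.

D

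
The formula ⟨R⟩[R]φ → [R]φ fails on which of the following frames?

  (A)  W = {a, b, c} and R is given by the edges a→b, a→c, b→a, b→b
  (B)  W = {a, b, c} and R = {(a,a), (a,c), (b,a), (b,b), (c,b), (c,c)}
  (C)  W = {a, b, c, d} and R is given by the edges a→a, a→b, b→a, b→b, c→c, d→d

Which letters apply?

The schema ⟨R⟩[R]φ → [R]φ is the dual of axiom 5; it is valid on a frame iff R is euclidean.
(A) R is not euclidean (a R b and a R c but not b R c), so the schema fails here.
(B) R is not euclidean (a R c and a R a but not c R a), so the schema fails here.
(C) R is euclidean (any two R-successors of the same world are R-related), so the schema is valid here.

A, B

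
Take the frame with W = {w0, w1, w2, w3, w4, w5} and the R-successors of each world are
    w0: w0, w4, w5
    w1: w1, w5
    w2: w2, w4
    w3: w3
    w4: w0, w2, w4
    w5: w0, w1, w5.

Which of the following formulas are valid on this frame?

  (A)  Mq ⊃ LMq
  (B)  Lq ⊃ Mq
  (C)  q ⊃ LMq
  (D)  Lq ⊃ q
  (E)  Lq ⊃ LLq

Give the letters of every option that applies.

R is reflexive: each world relates to itself.
R is symmetric: every R-edge is matched by its reverse.
R is not transitive: w0 R w4 and w4 R w2 but not w0 R w2.
R is not euclidean: w0 R w4 and w0 R w5 but not w4 R w5.
R is serial: every world has an R-successor.
(A) axiom 5: valid iff R is euclidean. R is not euclidean — not valid.
(B) Lq ⊃ Mq is axiom D; it is valid on a frame exactly when R is serial. R is serial, so valid.
(C) q ⊃ LMq (axiom B) characterises the symmetric frames. R is symmetric — valid.
(D) Lq ⊃ q is axiom T; it is valid on a frame exactly when R is reflexive. R is reflexive, so valid.
(E) Lq ⊃ LLq is axiom 4; it is valid on a frame exactly when R is transitive. R is not transitive, so not valid.

B, C, D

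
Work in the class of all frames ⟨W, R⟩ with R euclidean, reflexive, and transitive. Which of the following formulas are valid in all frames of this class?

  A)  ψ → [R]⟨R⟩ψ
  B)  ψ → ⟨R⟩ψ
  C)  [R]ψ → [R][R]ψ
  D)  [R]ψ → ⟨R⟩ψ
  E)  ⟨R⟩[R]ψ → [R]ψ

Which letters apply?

A, B, C, D, E

A relation that is euclidean, reflexive, and transitive is also serial and symmetric.
(A) ψ → [R]⟨R⟩ψ (axiom B) characterises the symmetric frames. Every such R is symmetric — valid.
(B) ψ → ⟨R⟩ψ is the dual of axiom T; it is valid on a frame exactly when R is reflexive. Every such R is reflexive, so valid.
(C) [R]ψ → [R][R]ψ is axiom 4; it is valid on a frame exactly when R is transitive. Every such R is transitive, so valid.
(D) [R]ψ → ⟨R⟩ψ (axiom D) characterises the serial frames. Every such R is serial — valid.
(E) ⟨R⟩[R]ψ → [R]ψ is the dual of axiom 5, which corresponds to the euclidean property. Every such R is euclidean — valid.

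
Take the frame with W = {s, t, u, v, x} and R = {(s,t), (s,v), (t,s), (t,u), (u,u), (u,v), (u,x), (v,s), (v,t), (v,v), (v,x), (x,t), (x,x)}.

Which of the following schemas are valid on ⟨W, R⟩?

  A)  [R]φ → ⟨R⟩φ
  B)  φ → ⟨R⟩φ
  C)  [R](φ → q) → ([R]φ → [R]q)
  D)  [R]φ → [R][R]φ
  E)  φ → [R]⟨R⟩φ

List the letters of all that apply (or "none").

A, C

R is not reflexive: not s R s.
R is not symmetric: t R u but not u R t.
R is not transitive: s R t and t R s but not s R s.
R is serial: every world has an R-successor.
(A) axiom D: valid iff R is serial. R is serial — valid.
(B) the dual of axiom T: valid iff R is reflexive. R is not reflexive — not valid.
(C) [R](φ → q) → ([R]φ → [R]q) is axiom K, valid on every Kripke frame — valid.
(D) [R]φ → [R][R]φ is axiom 4; it is valid on a frame exactly when R is transitive. R is not transitive, so not valid.
(E) φ → [R]⟨R⟩φ (axiom B) characterises the symmetric frames. R is not symmetric — not valid.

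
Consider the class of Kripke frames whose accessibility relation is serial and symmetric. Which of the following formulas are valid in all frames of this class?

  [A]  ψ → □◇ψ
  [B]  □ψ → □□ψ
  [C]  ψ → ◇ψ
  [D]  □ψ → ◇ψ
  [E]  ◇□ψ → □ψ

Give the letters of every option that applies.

(A) ψ → □◇ψ is axiom B, which corresponds to symmetry. Every such R is symmetric — valid.
(B) □ψ → □□ψ is axiom 4; it is valid on a frame exactly when R is transitive. Such an R need not be transitive, so not valid.
(C) ψ → ◇ψ is the dual of axiom T, which corresponds to reflexivity. Such an R need not be reflexive — not valid.
(D) □ψ → ◇ψ (axiom D) characterises the serial frames. Every such R is serial — valid.
(E) ◇□ψ → □ψ is the dual of axiom 5, which corresponds to the euclidean property. Such an R need not be euclidean — not valid.

A, D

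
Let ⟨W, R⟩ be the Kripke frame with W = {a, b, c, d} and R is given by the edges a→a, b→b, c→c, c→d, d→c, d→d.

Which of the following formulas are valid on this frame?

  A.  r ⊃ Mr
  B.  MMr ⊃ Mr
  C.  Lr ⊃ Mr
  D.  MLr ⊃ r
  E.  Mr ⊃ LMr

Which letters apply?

A, B, C, D, E

R is reflexive: each world relates to itself.
R is symmetric: every R-edge is matched by its reverse.
R is transitive: R is closed under composition.
R is euclidean: any two R-successors of the same world are R-related.
R is serial: every world has an R-successor.
(A) r ⊃ Mr is the dual of axiom T, which corresponds to reflexivity. R is reflexive — valid.
(B) MMr ⊃ Mr is the dual of axiom 4; it is valid on a frame exactly when R is transitive. R is transitive, so valid.
(C) Lr ⊃ Mr is axiom D; it is valid on a frame exactly when R is serial. R is serial, so valid.
(D) MLr ⊃ r (the dual of axiom B) characterises the symmetric frames. R is symmetric — valid.
(E) Mr ⊃ LMr is axiom 5, which corresponds to the euclidean property. R is euclidean — valid.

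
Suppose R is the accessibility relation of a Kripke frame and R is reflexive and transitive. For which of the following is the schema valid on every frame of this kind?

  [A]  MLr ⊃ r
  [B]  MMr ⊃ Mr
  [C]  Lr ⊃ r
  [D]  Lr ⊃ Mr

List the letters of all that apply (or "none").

Reflexive relations are serial.
(A) the dual of axiom B: valid iff R is symmetric. Such an R need not be symmetric — not valid.
(B) the dual of axiom 4: valid iff R is transitive. Every such R is transitive — valid.
(C) Lr ⊃ r (axiom T) characterises the reflexive frames. Every such R is reflexive — valid.
(D) Lr ⊃ Mr is axiom D; it is valid on a frame exactly when R is serial. Every such R is serial, so valid.

B, C, D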